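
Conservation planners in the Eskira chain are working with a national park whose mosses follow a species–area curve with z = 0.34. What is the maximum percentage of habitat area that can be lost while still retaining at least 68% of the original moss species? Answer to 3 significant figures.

Need (A_new/A_old)^0.34 = 0.68, so A_new/A_old = 0.68^(1/0.34) = 0.68^2.941
ln(A_new/A_old) = ln 0.68 / 0.34 = -0.3857 / 0.34 = -1.1343
A_new/A_old = e^-1.1343 ≈ 0.3216
Fraction that can be lost = 1 − 0.3216 = 0.6784

67.8%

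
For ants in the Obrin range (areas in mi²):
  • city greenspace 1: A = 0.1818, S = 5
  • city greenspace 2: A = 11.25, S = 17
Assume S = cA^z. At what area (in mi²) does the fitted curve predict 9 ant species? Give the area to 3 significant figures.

z = ln(17/5) / ln(11.25/0.1818) = 1.2238 / 4.1252 = 0.2967
c = 5 / 0.1818^0.2967 = 5 / 0.603 = 8.291
A = (9/8.291)^(1/0.2967) ⇒ ln A = ln(1.085)/0.2967 = 0.2765
A = e^0.2765 ≈ 1.319 mi²

1.32 mi²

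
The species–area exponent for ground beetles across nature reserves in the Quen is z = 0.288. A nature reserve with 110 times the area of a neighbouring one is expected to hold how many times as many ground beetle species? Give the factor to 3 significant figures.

3.87

S₂/S₁ = (A₂/A₁)^z = 110^0.288
ln(S₂/S₁) = 0.288 × ln 110 = 0.288 × 4.7005 = 1.3537
S₂/S₁ = e^1.3537 ≈ 3.872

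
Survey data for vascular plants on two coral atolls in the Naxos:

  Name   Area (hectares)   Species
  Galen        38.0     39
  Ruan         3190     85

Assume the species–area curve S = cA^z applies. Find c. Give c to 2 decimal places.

20.57

z = ln(S₂/S₁) / ln(A₂/A₁) = ln(85/39) / ln(3190/38) = 0.7791 / 4.4302 = 0.1759
c = S₁ / A₁^z = 39 / 38^0.1759 = 39 / 1.896 = 20.57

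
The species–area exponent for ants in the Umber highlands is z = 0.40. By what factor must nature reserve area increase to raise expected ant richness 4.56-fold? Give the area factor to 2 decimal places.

44.40

(A₂/A₁)^0.4 = 4.56, so A₂/A₁ = 4.56^(1/0.4) = 4.56^2.5
ln(A₂/A₁) = ln 4.56 / 0.4 = 1.5173 / 0.4 = 3.7933
A₂/A₁ = e^3.7933 ≈ 44.4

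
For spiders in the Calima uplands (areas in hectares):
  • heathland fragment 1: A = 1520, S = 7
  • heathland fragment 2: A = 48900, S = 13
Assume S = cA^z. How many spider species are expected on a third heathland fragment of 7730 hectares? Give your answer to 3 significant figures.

9.36

z = ln(13/7) / ln(48900/1520) = 0.6190 / 3.4711 = 0.1783
c = 7 / 1520^0.1783 = 7 / 3.694 = 1.895
S₃ = 1.895 × 7730^0.1783 = 1.895 × 4.937 ≈ 9.356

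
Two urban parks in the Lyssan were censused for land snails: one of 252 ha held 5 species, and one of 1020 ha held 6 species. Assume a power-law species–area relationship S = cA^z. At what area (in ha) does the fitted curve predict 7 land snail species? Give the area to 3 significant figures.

3330 ha

z = ln(6/5) / ln(1020/252) = 0.1823 / 1.3981 = 0.1304
c = 5 / 252^0.1304 = 5 / 2.057 = 2.431
A = (7/2.431)^(1/0.1304) ⇒ ln A = ln(2.879)/0.1304 = 8.1097
A = e^8.1097 ≈ 3326 ha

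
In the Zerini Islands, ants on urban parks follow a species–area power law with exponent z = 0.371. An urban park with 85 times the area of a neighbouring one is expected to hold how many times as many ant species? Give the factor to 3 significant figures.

5.20

S₂/S₁ = (A₂/A₁)^z = 85^0.371
ln(S₂/S₁) = 0.371 × ln 85 = 0.371 × 4.4427 = 1.6482
S₂/S₁ = e^1.6482 ≈ 5.198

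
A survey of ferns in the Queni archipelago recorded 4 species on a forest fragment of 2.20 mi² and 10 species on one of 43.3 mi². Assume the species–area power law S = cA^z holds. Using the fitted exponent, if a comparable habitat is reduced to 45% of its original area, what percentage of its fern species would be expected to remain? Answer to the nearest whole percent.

z = ln(10/4) / ln(43.3/2.2) = 0.9163 / 2.9797 = 0.3075
S_new/S_old = (A_new/A_old)^z = 0.45^0.3075 = exp(0.3075 × -0.7985) = 0.7823

78%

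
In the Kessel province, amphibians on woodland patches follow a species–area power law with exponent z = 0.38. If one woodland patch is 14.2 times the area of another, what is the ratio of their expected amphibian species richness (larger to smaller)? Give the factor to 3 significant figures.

S₂/S₁ = (A₂/A₁)^z = 14.2^0.38
ln(S₂/S₁) = 0.38 × ln 14.2 = 0.38 × 2.6532 = 1.0082
S₂/S₁ = e^1.0082 ≈ 2.741

2.74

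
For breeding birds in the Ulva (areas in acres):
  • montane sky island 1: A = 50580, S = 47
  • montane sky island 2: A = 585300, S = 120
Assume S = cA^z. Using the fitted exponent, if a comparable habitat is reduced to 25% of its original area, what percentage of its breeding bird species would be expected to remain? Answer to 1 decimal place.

58.8%

z = ln(120/47) / ln(585300/50580) = 0.9373 / 2.4486 = 0.3828
S_new/S_old = (A_new/A_old)^z = 0.25^0.3828 = exp(0.3828 × -1.3863) = 0.5882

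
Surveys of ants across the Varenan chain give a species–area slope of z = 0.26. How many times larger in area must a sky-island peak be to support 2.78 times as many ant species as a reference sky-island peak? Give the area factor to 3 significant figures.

(A₂/A₁)^0.26 = 2.78, so A₂/A₁ = 2.78^(1/0.26) = 2.78^3.846
ln(A₂/A₁) = ln 2.78 / 0.26 = 1.0225 / 0.26 = 3.9325
A₂/A₁ = e^3.9325 ≈ 51.03

51.0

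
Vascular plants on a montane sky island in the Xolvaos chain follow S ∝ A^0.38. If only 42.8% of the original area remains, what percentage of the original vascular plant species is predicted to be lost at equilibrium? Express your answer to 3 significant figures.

S_new/S_old = (A_new/A_old)^z = 0.428^0.38
= exp(0.38 × ln 0.428) = exp(0.38 × -0.8486) = exp(-0.3225) ≈ 0.7244
Fraction lost = 1 − 0.7244 = 0.2756

27.6%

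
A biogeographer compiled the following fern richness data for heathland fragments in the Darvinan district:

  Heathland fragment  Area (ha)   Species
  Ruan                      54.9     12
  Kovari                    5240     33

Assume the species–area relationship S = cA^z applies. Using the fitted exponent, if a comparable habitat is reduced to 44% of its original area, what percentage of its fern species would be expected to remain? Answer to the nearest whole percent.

83%

z = ln(33/12) / ln(5240/54.9) = 1.0116 / 4.5586 = 0.2219
S_new/S_old = (A_new/A_old)^z = 0.44^0.2219 = exp(0.2219 × -0.8210) = 0.8334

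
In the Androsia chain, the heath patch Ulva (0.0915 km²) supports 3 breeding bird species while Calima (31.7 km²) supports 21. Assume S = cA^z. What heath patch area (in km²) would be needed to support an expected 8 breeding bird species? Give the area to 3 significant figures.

z = ln(21/3) / ln(31.7/0.0915) = 1.9459 / 5.8477 = 0.3328
c = 3 / 0.0915^0.3328 = 3 / 0.4512 = 6.648
A = (8/6.648)^(1/0.3328) ⇒ ln A = ln(1.203)/0.3328 = 0.5561
A = e^0.5561 ≈ 1.744 km²

1.74 km²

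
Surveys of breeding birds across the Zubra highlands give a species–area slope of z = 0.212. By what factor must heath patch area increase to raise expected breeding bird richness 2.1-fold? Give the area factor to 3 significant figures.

33.1

(A₂/A₁)^0.212 = 2.1, so A₂/A₁ = 2.1^(1/0.212) = 2.1^4.717
ln(A₂/A₁) = ln 2.1 / 0.212 = 0.7419 / 0.212 = 3.4997
A₂/A₁ = e^3.4997 ≈ 33.11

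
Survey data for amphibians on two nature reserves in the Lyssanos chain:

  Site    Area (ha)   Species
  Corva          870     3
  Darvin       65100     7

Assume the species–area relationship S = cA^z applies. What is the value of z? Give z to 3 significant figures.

Taking logs: ln S = ln c + z ln A, so z = (ln S₂ − ln S₁)/(ln A₂ − ln A₁).
z = ln(7/3) / ln(65100/870) = ln(2.333) / ln(74.83) = 0.8473 / 4.3152 = 0.1964

0.196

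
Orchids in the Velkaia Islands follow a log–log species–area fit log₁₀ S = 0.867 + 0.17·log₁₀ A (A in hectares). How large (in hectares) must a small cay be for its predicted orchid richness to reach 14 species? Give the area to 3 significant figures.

14 = 7.362 × A^0.17  ⇒  A^0.17 = 14/7.362 = 1.902
ln A = ln(1.902) / 0.17 = 0.6427 / 0.17 = 3.7807
A = e^3.7807 ≈ 43.85 hectares

43.8 hectares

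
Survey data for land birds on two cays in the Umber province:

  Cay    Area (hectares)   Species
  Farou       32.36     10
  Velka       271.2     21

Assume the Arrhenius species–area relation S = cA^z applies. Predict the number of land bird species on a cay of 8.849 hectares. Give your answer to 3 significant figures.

z = ln(21/10) / ln(271.2/32.36) = 0.7419 / 2.1259 = 0.3490
c = 10 / 32.36^0.3490 = 10 / 3.365 = 2.972
S₃ = 2.972 × 8.849^0.3490 = 2.972 × 2.14 ≈ 6.36

6.36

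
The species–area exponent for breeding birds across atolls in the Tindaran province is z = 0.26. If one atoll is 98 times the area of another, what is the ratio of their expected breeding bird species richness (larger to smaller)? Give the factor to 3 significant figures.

3.29

S₂/S₁ = (A₂/A₁)^z = 98^0.26
ln(S₂/S₁) = 0.26 × ln 98 = 0.26 × 4.5850 = 1.1921
S₂/S₁ = e^1.1921 ≈ 3.294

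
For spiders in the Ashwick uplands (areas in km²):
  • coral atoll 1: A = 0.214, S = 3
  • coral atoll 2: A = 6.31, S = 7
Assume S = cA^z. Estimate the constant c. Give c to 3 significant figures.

z = ln(S₂/S₁) / ln(A₂/A₁) = ln(7/3) / ln(6.31/0.214) = 0.8473 / 3.3839 = 0.2504
c = S₁ / A₁^z = 3 / 0.214^0.2504 = 3 / 0.6797 = 4.413

4.41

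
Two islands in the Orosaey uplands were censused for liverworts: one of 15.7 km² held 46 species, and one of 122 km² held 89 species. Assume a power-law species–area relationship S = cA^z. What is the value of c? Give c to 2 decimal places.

18.96

z = ln(S₂/S₁) / ln(A₂/A₁) = ln(89/46) / ln(122/15.7) = 0.6600 / 2.0504 = 0.3219
c = S₁ / A₁^z = 46 / 15.7^0.3219 = 46 / 2.426 = 18.96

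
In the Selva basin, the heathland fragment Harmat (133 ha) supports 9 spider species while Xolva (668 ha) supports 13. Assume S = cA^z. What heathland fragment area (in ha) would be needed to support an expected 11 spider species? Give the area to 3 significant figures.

321 ha

z = ln(13/9) / ln(668/133) = 0.3677 / 1.6139 = 0.2278
c = 9 / 133^0.2278 = 9 / 3.047 = 2.954
A = (11/2.954)^(1/0.2278) ⇒ ln A = ln(3.724)/0.2278 = 5.7711
A = e^5.7711 ≈ 320.9 ha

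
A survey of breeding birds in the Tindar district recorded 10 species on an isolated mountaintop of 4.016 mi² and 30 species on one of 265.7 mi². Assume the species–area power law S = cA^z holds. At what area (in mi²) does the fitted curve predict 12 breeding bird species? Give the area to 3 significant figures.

z = ln(30/10) / ln(265.7/4.016) = 1.0986 / 4.1921 = 0.2621
c = 10 / 4.016^0.2621 = 10 / 1.44 = 6.946
A = (12/6.946)^(1/0.2621) ⇒ ln A = ln(1.727)/0.2621 = 2.0860
A = e^2.0860 ≈ 8.053 mi²

8.05 mi²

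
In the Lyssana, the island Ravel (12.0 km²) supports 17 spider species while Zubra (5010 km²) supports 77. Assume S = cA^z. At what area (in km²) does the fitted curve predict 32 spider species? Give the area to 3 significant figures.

150 km²

z = ln(77/17) / ln(5010/12) = 1.5106 / 6.0343 = 0.2503
c = 17 / 12^0.2503 = 17 / 1.863 = 9.126
A = (32/9.126)^(1/0.2503) ⇒ ln A = ln(3.506)/0.2503 = 5.0116
A = e^5.0116 ≈ 150.1 km²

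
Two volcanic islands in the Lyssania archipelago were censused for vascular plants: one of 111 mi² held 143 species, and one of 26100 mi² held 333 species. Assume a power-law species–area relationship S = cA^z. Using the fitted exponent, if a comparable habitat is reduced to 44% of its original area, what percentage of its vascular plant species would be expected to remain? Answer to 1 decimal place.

z = ln(333/143) / ln(26100/111) = 0.8453 / 5.4602 = 0.1548
S_new/S_old = (A_new/A_old)^z = 0.44^0.1548 = exp(0.1548 × -0.8210) = 0.8806

88.1%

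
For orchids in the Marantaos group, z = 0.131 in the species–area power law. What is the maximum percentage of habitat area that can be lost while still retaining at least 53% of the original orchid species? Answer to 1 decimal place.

99.2%

Need (A_new/A_old)^0.131 = 0.53, so A_new/A_old = 0.53^(1/0.131) = 0.53^7.634
ln(A_new/A_old) = ln 0.53 / 0.131 = -0.6349 / 0.131 = -4.8464
A_new/A_old = e^-4.8464 ≈ 0.007857
Fraction that can be lost = 1 − 0.007857 = 0.9921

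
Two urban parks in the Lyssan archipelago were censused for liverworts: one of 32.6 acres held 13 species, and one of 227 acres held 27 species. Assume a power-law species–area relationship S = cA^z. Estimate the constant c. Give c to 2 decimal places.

3.50

z = ln(S₂/S₁) / ln(A₂/A₁) = ln(27/13) / ln(227/32.6) = 0.7309 / 1.9406 = 0.3766
c = S₁ / A₁^z = 13 / 32.6^0.3766 = 13 / 3.715 = 3.5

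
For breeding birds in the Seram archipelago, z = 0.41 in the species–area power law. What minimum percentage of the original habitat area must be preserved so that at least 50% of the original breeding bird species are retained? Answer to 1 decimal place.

Need (A_new/A_old)^0.41 = 0.5, so A_new/A_old = 0.5^(1/0.41) = 0.5^2.439
ln(A_new/A_old) = ln 0.5 / 0.41 = -0.6931 / 0.41 = -1.6906
A_new/A_old = e^-1.6906 ≈ 0.1844

18.4%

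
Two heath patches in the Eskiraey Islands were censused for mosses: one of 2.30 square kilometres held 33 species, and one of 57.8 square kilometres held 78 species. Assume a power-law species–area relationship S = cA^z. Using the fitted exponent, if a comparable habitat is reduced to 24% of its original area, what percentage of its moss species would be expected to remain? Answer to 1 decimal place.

68.3%

z = ln(78/33) / ln(57.8/2.3) = 0.8602 / 3.2241 = 0.2668
S_new/S_old = (A_new/A_old)^z = 0.24^0.2668 = exp(0.2668 × -1.4271) = 0.6833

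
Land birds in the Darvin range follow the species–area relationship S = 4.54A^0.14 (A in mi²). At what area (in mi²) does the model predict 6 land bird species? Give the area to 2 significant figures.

7.3 mi²

6 = 4.54 × A^0.14  ⇒  A^0.14 = 6/4.54 = 1.322
ln A = ln(1.322) / 0.14 = 0.2788 / 0.14 = 1.9917
A = e^1.9917 ≈ 7.328 mi²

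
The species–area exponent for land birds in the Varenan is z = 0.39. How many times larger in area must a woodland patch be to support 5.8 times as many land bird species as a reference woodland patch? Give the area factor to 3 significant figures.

(A₂/A₁)^0.39 = 5.8, so A₂/A₁ = 5.8^(1/0.39) = 5.8^2.564
ln(A₂/A₁) = ln 5.8 / 0.39 = 1.7579 / 0.39 = 4.5073
A₂/A₁ = e^4.5073 ≈ 90.68

90.7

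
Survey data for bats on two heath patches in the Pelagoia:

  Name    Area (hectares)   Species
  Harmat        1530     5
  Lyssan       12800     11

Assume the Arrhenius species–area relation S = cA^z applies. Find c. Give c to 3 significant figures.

z = ln(S₂/S₁) / ln(A₂/A₁) = ln(11/5) / ln(12800/1530) = 0.7885 / 2.1242 = 0.3712
c = S₁ / A₁^z = 5 / 1530^0.3712 = 5 / 15.21 = 0.3288

0.329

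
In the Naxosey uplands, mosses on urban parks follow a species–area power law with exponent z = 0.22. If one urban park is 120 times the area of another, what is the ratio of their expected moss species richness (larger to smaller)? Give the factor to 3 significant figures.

2.87

S₂/S₁ = (A₂/A₁)^z = 120^0.22
ln(S₂/S₁) = 0.22 × ln 120 = 0.22 × 4.7875 = 1.0532
S₂/S₁ = e^1.0532 ≈ 2.867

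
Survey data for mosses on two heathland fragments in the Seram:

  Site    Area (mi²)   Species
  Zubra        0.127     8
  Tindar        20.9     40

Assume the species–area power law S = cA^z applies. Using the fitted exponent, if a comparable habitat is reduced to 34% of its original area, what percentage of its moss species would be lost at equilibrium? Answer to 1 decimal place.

28.8%

z = ln(40/8) / ln(20.9/0.127) = 1.6094 / 5.1033 = 0.3154
S_new/S_old = (A_new/A_old)^z = 0.34^0.3154 = exp(0.3154 × -1.0788) = 0.7116
Fraction lost = 1 − 0.7116 = 0.2884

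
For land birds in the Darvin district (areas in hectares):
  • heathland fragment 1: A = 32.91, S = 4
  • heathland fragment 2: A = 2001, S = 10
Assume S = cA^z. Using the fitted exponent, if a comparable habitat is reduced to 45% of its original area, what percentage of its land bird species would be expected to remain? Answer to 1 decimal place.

83.7%

z = ln(10/4) / ln(2001/32.91) = 0.9163 / 4.1076 = 0.2231
S_new/S_old = (A_new/A_old)^z = 0.45^0.2231 = exp(0.2231 × -0.7985) = 0.8368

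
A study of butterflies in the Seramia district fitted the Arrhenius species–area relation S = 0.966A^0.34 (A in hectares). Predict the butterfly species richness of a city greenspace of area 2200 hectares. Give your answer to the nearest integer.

13 species

S = 0.966 × 2200^0.34 = 0.966 × 13.69 ≈ 13.23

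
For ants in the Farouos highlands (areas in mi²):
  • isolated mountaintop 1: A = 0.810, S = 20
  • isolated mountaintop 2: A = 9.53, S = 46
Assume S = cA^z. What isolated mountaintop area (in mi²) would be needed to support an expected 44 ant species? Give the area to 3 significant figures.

z = ln(46/20) / ln(9.53/0.81) = 0.8329 / 2.4652 = 0.3379
c = 20 / 0.81^0.3379 = 20 / 0.9313 = 21.48
A = (44/21.48)^(1/0.3379) ⇒ ln A = ln(2.049)/0.3379 = 2.1229
A = e^2.1229 ≈ 8.355 mi²

8.36 mi²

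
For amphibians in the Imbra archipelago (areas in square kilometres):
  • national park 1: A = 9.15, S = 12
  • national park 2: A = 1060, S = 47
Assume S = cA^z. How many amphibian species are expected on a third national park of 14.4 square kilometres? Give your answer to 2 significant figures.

14

z = ln(47/12) / ln(1060/9.15) = 1.3652 / 4.7523 = 0.2873
c = 12 / 9.15^0.2873 = 12 / 1.889 = 6.353
S₃ = 6.353 × 14.4^0.2873 = 6.353 × 2.152 ≈ 13.67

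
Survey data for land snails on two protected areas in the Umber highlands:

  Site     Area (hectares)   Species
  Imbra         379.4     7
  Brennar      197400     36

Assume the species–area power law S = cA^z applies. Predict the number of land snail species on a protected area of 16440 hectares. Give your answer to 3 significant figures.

z = ln(36/7) / ln(197400/379.4) = 1.6376 / 6.2544 = 0.2618
c = 7 / 379.4^0.2618 = 7 / 4.735 = 1.478
S₃ = 1.478 × 16440^0.2618 = 1.478 × 12.7 ≈ 18.78

18.8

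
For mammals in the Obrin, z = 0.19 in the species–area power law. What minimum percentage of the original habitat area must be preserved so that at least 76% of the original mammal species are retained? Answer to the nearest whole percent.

24%

Need (A_new/A_old)^0.19 = 0.76, so A_new/A_old = 0.76^(1/0.19) = 0.76^5.263
ln(A_new/A_old) = ln 0.76 / 0.19 = -0.2744 / 0.19 = -1.4444
A_new/A_old = e^-1.4444 ≈ 0.2359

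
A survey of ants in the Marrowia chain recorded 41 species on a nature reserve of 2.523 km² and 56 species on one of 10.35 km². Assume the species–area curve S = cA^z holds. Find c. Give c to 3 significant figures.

33.4

z = ln(S₂/S₁) / ln(A₂/A₁) = ln(56/41) / ln(10.35/2.523) = 0.3118 / 1.4115 = 0.2209
c = S₁ / A₁^z = 41 / 2.523^0.2209 = 41 / 1.227 = 33.42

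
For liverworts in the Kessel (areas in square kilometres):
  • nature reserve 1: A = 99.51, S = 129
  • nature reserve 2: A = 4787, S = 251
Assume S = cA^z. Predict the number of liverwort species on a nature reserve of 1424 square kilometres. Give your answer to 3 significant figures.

204

z = ln(251/129) / ln(4787/99.51) = 0.6656 / 3.8734 = 0.1718
c = 129 / 99.51^0.1718 = 129 / 2.205 = 58.51
S₃ = 58.51 × 1424^0.1718 = 58.51 × 3.483 ≈ 203.8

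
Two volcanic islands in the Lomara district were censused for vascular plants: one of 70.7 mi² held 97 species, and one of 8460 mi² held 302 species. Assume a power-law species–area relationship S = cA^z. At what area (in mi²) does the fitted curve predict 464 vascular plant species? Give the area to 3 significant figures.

z = ln(302/97) / ln(8460/70.7) = 1.1357 / 4.7847 = 0.2374
c = 97 / 70.7^0.2374 = 97 / 2.748 = 35.3
A = (464/35.3)^(1/0.2374) ⇒ ln A = ln(13.14)/0.2374 = 10.8524
A = e^10.8524 ≈ 51656 mi²

51700 mi²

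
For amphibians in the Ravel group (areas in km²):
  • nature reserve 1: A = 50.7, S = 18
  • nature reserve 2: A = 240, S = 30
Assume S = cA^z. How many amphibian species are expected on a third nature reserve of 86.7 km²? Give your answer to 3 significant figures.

21.5

z = ln(30/18) / ln(240/50.7) = 0.5108 / 1.5547 = 0.3286
c = 18 / 50.7^0.3286 = 18 / 3.633 = 4.955
S₃ = 4.955 × 86.7^0.3286 = 4.955 × 4.333 ≈ 21.47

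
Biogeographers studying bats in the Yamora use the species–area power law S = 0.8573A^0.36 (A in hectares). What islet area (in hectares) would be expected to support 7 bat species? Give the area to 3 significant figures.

341 hectares

7 = 0.8573 × A^0.36  ⇒  A^0.36 = 7/0.8573 = 8.165
ln A = ln(8.165) / 0.36 = 2.0999 / 0.36 = 5.8330
A = e^5.8330 ≈ 341.4 hectares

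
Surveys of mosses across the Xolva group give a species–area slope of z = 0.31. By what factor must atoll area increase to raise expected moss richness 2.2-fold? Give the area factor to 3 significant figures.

12.7

(A₂/A₁)^0.31 = 2.2, so A₂/A₁ = 2.2^(1/0.31) = 2.2^3.226
ln(A₂/A₁) = ln 2.2 / 0.31 = 0.7885 / 0.31 = 2.5434
A₂/A₁ = e^2.5434 ≈ 12.72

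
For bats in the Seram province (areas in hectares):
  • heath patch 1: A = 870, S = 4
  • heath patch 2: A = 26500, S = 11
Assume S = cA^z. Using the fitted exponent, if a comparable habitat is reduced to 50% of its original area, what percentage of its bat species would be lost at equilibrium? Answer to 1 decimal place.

18.6%

z = ln(11/4) / ln(26500/870) = 1.0116 / 3.4164 = 0.2961
S_new/S_old = (A_new/A_old)^z = 0.5^0.2961 = exp(0.2961 × -0.6931) = 0.8145
Fraction lost = 1 − 0.8145 = 0.1855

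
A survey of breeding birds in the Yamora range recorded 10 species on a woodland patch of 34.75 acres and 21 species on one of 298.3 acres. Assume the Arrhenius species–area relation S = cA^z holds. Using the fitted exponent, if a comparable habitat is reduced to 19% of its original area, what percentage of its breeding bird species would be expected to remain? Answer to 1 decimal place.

z = ln(21/10) / ln(298.3/34.75) = 0.7419 / 2.1499 = 0.3451
S_new/S_old = (A_new/A_old)^z = 0.19^0.3451 = exp(0.3451 × -1.6607) = 0.5638

56.4%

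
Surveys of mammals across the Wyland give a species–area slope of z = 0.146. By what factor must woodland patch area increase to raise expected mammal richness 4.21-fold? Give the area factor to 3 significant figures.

(A₂/A₁)^0.146 = 4.21, so A₂/A₁ = 4.21^(1/0.146) = 4.21^6.849
ln(A₂/A₁) = ln 4.21 / 0.146 = 1.4375 / 0.146 = 9.8456
A₂/A₁ = e^9.8456 ≈ 18876

18900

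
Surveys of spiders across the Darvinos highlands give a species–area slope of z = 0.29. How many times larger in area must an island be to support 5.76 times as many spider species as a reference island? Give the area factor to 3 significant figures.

(A₂/A₁)^0.29 = 5.76, so A₂/A₁ = 5.76^(1/0.29) = 5.76^3.448
ln(A₂/A₁) = ln 5.76 / 0.29 = 1.7509 / 0.29 = 6.0377
A₂/A₁ = e^6.0377 ≈ 418.9

419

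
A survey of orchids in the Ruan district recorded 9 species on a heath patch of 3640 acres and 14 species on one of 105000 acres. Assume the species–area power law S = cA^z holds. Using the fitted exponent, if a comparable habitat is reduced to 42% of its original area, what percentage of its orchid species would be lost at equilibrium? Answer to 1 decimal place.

z = ln(14/9) / ln(105000/3640) = 0.4418 / 3.3620 = 0.1314
S_new/S_old = (A_new/A_old)^z = 0.42^0.1314 = exp(0.1314 × -0.8675) = 0.8923
Fraction lost = 1 − 0.8923 = 0.1077

10.8%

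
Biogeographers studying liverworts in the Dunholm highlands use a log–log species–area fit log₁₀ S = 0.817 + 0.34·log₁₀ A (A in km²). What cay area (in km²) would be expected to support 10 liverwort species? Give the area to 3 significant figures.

3.45 km²

10 = 6.561 × A^0.34  ⇒  A^0.34 = 10/6.561 = 1.524
ln A = ln(1.524) / 0.34 = 0.4214 / 0.34 = 1.2393
A = e^1.2393 ≈ 3.453 km²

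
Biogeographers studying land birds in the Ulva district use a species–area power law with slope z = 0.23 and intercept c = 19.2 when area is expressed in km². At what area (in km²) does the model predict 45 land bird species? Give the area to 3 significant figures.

45 = 19.2 × A^0.23  ⇒  A^0.23 = 45/19.2 = 2.344
ln A = ln(2.344) / 0.23 = 0.8518 / 0.23 = 3.7033
A = e^3.7033 ≈ 40.58 km²

40.6 km²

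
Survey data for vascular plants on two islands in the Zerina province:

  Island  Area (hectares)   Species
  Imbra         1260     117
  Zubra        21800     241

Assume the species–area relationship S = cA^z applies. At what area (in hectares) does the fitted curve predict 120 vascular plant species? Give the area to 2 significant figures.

1400 hectares

z = ln(241/117) / ln(21800/1260) = 0.7226 / 2.8508 = 0.2535
c = 117 / 1260^0.2535 = 117 / 6.108 = 19.16
A = (120/19.16)^(1/0.2535) ⇒ ln A = ln(6.264)/0.2535 = 7.2387
A = e^7.2387 ≈ 1392 hectares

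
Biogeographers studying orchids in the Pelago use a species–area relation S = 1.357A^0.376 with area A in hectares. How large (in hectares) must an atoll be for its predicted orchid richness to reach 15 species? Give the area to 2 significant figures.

15 = 1.357 × A^0.376  ⇒  A^0.376 = 15/1.357 = 11.05
ln A = ln(11.05) / 0.376 = 2.4028 / 0.376 = 6.3904
A = e^6.3904 ≈ 596.1 hectares

600 hectares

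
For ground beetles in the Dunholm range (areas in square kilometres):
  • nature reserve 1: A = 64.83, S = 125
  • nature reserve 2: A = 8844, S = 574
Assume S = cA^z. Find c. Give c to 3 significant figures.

z = ln(S₂/S₁) / ln(A₂/A₁) = ln(574/125) / ln(8844/64.83) = 1.5243 / 4.9157 = 0.3101
c = S₁ / A₁^z = 125 / 64.83^0.3101 = 125 / 3.646 = 34.28

34.3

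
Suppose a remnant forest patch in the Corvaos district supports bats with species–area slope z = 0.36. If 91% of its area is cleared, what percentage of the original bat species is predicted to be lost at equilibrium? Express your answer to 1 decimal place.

58.0%

S_new/S_old = (A_new/A_old)^z = 0.09^0.36
= exp(0.36 × ln 0.09) = exp(0.36 × -2.4079) = exp(-0.8669) ≈ 0.4203
Fraction lost = 1 − 0.4203 = 0.5797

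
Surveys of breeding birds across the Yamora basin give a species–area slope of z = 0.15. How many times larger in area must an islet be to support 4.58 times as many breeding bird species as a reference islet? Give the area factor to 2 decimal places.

(A₂/A₁)^0.15 = 4.58, so A₂/A₁ = 4.58^(1/0.15) = 4.58^6.667
ln(A₂/A₁) = ln 4.58 / 0.15 = 1.5217 / 0.15 = 10.1447
A₂/A₁ = e^10.1447 ≈ 25455

25454.81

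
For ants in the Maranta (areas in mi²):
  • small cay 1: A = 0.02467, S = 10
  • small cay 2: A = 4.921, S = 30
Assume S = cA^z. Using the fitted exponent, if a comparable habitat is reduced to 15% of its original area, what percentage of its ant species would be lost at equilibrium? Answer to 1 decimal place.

32.5%

z = ln(30/10) / ln(4.921/0.02467) = 1.0986 / 5.2957 = 0.2075
S_new/S_old = (A_new/A_old)^z = 0.15^0.2075 = exp(0.2075 × -1.8971) = 0.6746
Fraction lost = 1 − 0.6746 = 0.3254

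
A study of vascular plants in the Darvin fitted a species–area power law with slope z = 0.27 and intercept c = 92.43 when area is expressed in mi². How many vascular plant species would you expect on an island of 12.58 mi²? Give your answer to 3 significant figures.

S = 92.43 × 12.58^0.27 = 92.43 × 1.981 ≈ 183.1

183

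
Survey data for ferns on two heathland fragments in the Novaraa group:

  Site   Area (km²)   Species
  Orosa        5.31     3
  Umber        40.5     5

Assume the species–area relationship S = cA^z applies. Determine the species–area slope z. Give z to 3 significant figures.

0.251

Taking logs: ln S = ln c + z ln A, so z = (ln S₂ − ln S₁)/(ln A₂ − ln A₁).
z = ln(5/3) / ln(40.5/5.31) = ln(1.667) / ln(7.627) = 0.5108 / 2.0317 = 0.2514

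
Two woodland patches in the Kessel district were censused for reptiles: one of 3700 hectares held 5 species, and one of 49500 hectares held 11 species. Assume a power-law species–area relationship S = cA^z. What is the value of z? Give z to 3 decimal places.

0.304

Taking logs: ln S = ln c + z ln A, so z = (ln S₂ − ln S₁)/(ln A₂ − ln A₁).
z = ln(11/5) / ln(49500/3700) = ln(2.2) / ln(13.38) = 0.7885 / 2.5936 = 0.3040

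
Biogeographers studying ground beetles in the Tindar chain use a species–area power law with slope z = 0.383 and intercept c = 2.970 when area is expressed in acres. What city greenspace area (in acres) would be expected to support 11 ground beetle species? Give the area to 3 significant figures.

30.5 acres

11 = 2.97 × A^0.383  ⇒  A^0.383 = 11/2.97 = 3.704
ln A = ln(3.704) / 0.383 = 1.3093 / 0.383 = 3.4186
A = e^3.4186 ≈ 30.53 acres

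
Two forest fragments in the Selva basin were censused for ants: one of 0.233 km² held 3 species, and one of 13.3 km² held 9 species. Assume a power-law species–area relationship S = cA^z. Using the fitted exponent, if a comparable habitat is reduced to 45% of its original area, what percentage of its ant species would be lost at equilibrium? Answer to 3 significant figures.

z = ln(9/3) / ln(13.3/0.233) = 1.0986 / 4.0445 = 0.2716
S_new/S_old = (A_new/A_old)^z = 0.45^0.2716 = exp(0.2716 × -0.7985) = 0.805
Fraction lost = 1 − 0.805 = 0.195

19.5%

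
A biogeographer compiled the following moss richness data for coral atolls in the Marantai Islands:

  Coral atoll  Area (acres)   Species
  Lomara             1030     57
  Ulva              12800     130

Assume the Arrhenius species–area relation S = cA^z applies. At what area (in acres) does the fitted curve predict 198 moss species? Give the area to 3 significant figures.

z = ln(130/57) / ln(12800/1030) = 0.8245 / 2.5199 = 0.3272
c = 57 / 1030^0.3272 = 57 / 9.678 = 5.89
A = (198/5.89)^(1/0.3272) ⇒ ln A = ln(33.62)/0.3272 = 10.7431
A = e^10.7431 ≈ 46309 acres

46300 acres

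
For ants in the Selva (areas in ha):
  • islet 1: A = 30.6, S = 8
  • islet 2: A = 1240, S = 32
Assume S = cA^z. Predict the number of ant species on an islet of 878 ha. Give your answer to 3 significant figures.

z = ln(32/8) / ln(1240/30.6) = 1.3863 / 3.7019 = 0.3745
c = 8 / 30.6^0.3745 = 8 / 3.601 = 2.222
S₃ = 2.222 × 878^0.3745 = 2.222 × 12.66 ≈ 28.12

28.1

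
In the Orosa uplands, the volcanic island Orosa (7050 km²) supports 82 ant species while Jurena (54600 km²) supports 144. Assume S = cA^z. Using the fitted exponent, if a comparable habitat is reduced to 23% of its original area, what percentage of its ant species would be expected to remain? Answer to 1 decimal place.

66.7%

z = ln(144/82) / ln(54600/7050) = 0.5631 / 2.0470 = 0.2751
S_new/S_old = (A_new/A_old)^z = 0.23^0.2751 = exp(0.2751 × -1.4697) = 0.6675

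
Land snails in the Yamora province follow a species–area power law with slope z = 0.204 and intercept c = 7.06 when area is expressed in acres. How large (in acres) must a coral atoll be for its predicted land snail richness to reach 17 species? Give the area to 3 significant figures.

74.3 acres

17 = 7.06 × A^0.204  ⇒  A^0.204 = 17/7.06 = 2.408
ln A = ln(2.408) / 0.204 = 0.8788 / 0.204 = 4.3077
A = e^4.3077 ≈ 74.27 acres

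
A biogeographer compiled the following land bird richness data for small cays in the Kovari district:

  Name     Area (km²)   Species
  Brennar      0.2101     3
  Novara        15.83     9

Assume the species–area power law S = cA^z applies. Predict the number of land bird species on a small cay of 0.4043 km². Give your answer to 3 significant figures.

z = ln(9/3) / ln(15.83/0.2101) = 1.0986 / 4.3221 = 0.2542
c = 3 / 0.2101^0.2542 = 3 / 0.6726 = 4.46
S₃ = 4.46 × 0.4043^0.2542 = 4.46 × 0.7944 ≈ 3.543

3.54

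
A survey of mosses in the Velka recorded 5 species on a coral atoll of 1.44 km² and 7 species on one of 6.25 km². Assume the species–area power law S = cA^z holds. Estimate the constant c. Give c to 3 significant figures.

z = ln(S₂/S₁) / ln(A₂/A₁) = ln(7/5) / ln(6.25/1.44) = 0.3365 / 1.4679 = 0.2292
c = S₁ / A₁^z = 5 / 1.44^0.2292 = 5 / 1.087 = 4.599

4.60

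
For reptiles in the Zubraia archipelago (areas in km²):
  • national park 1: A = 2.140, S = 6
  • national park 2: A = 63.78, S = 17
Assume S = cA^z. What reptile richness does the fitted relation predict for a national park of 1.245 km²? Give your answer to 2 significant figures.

z = ln(17/6) / ln(63.78/2.14) = 1.0415 / 3.3946 = 0.3068
c = 6 / 2.14^0.3068 = 6 / 1.263 = 4.751
S₃ = 4.751 × 1.245^0.3068 = 4.751 × 1.07 ≈ 5.081

5.1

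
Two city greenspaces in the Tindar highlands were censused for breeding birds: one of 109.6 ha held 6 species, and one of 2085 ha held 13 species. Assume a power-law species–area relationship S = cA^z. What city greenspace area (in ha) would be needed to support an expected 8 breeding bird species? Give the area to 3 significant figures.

328 ha

z = ln(13/6) / ln(2085/109.6) = 0.7732 / 2.9457 = 0.2625
c = 6 / 109.6^0.2625 = 6 / 3.431 = 1.749
A = (8/1.749)^(1/0.2625) ⇒ ln A = ln(4.575)/0.2625 = 5.7928
A = e^5.7928 ≈ 327.9 ha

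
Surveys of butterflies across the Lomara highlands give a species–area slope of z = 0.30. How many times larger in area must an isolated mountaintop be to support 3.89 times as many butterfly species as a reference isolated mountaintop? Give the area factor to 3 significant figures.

(A₂/A₁)^0.3 = 3.89, so A₂/A₁ = 3.89^(1/0.3) = 3.89^3.333
ln(A₂/A₁) = ln 3.89 / 0.3 = 1.3584 / 0.3 = 4.5280
A₂/A₁ = e^4.5280 ≈ 92.58

92.6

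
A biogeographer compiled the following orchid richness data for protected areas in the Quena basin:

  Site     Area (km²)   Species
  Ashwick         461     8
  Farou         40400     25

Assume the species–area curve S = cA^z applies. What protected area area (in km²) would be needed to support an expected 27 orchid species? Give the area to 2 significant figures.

z = ln(25/8) / ln(40400/461) = 1.1394 / 4.4732 = 0.2547
c = 8 / 461^0.2547 = 8 / 4.77 = 1.677
A = (27/1.677)^(1/0.2547) ⇒ ln A = ln(16.1)/0.2547 = 10.9087
A = e^10.9087 ≈ 54651 km²

55000 km²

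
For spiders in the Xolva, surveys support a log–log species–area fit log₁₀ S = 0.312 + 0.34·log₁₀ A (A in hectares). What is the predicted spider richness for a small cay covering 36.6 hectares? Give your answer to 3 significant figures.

6.98

S = 2.051 × 36.6^0.34 = 2.051 × 3.401 ≈ 6.976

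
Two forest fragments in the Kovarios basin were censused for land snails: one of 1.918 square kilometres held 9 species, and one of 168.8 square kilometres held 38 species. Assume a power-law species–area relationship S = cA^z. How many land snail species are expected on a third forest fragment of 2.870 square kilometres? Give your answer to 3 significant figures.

z = ln(38/9) / ln(168.8/1.918) = 1.4404 / 4.4774 = 0.3217
c = 9 / 1.918^0.3217 = 9 / 1.233 = 7.299
S₃ = 7.299 × 2.87^0.3217 = 7.299 × 1.404 ≈ 10.25

10.2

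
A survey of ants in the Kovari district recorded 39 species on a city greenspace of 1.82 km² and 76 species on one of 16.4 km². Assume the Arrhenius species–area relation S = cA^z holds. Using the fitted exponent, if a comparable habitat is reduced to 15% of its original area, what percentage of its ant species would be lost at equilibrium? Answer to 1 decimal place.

z = ln(76/39) / ln(16.4/1.82) = 0.6672 / 2.1984 = 0.3035
S_new/S_old = (A_new/A_old)^z = 0.15^0.3035 = exp(0.3035 × -1.8971) = 0.5623
Fraction lost = 1 − 0.5623 = 0.4377

43.8%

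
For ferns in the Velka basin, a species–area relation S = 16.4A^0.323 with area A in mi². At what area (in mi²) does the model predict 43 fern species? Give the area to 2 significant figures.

43 = 16.4 × A^0.323  ⇒  A^0.323 = 43/16.4 = 2.622
ln A = ln(2.622) / 0.323 = 0.9639 / 0.323 = 2.9843
A = e^2.9843 ≈ 19.77 mi²

20 mi²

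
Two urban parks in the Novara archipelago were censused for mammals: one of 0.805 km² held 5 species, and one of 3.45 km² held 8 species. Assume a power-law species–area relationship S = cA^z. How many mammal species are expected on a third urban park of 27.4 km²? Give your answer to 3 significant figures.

15.6

z = ln(8/5) / ln(3.45/0.805) = 0.4700 / 1.4553 = 0.3230
c = 5 / 0.805^0.3230 = 5 / 0.9323 = 5.363
S₃ = 5.363 × 27.4^0.3230 = 5.363 × 2.913 ≈ 15.62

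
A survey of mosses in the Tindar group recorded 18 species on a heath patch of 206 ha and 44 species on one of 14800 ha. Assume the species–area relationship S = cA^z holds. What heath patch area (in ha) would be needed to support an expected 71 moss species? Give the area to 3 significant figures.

z = ln(44/18) / ln(14800/206) = 0.8938 / 4.2745 = 0.2091
c = 18 / 206^0.2091 = 18 / 3.047 = 5.908
A = (71/5.908)^(1/0.2091) ⇒ ln A = ln(12.02)/0.2091 = 11.8907
A = e^11.8907 ≈ 145899 ha

146000 ha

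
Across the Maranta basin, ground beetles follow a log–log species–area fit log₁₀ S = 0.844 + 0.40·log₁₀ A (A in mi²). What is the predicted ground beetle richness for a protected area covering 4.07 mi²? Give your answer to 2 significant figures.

12

S = 6.982 × 4.07^0.4
ln S = ln 6.982 + 0.4 × ln 4.07 = 1.9434 + 0.4 × 1.4036 = 2.5048
S = e^2.5048 ≈ 12.24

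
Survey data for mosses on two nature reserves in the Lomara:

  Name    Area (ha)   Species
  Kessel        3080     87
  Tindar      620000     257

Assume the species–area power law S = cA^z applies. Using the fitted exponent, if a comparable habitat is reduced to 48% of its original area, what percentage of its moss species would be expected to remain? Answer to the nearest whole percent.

86%

z = ln(257/87) / ln(620000/3080) = 1.0832 / 5.3048 = 0.2042
S_new/S_old = (A_new/A_old)^z = 0.48^0.2042 = exp(0.2042 × -0.7340) = 0.8608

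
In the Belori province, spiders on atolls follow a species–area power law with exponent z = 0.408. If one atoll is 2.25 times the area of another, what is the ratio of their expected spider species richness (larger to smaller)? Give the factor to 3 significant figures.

1.39

S₂/S₁ = (A₂/A₁)^z = 2.25^0.408
ln(S₂/S₁) = 0.408 × ln 2.25 = 0.408 × 0.8109 = 0.3309
S₂/S₁ = e^0.3309 ≈ 1.392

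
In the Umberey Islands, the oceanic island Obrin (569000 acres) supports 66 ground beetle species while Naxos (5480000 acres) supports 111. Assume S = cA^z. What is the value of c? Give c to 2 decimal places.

z = ln(S₂/S₁) / ln(A₂/A₁) = ln(111/66) / ln(5480000/569000) = 0.5199 / 2.2650 = 0.2295
c = S₁ / A₁^z = 66 / 569000^0.2295 = 66 / 20.94 = 3.152

3.15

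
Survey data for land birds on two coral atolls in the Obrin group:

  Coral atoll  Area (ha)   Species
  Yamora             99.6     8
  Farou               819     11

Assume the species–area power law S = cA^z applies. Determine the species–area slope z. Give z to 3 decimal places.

0.151

Taking logs: ln S = ln c + z ln A, so z = (ln S₂ − ln S₁)/(ln A₂ − ln A₁).
z = ln(11/8) / ln(819/99.6) = ln(1.375) / ln(8.223) = 0.3185 / 2.1069 = 0.1511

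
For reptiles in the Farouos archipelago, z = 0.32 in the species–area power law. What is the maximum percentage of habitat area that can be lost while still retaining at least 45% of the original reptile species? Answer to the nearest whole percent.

Need (A_new/A_old)^0.32 = 0.45, so A_new/A_old = 0.45^(1/0.32) = 0.45^3.125
ln(A_new/A_old) = ln 0.45 / 0.32 = -0.7985 / 0.32 = -2.4953
A_new/A_old = e^-2.4953 ≈ 0.08247
Fraction that can be lost = 1 − 0.08247 = 0.9175

92%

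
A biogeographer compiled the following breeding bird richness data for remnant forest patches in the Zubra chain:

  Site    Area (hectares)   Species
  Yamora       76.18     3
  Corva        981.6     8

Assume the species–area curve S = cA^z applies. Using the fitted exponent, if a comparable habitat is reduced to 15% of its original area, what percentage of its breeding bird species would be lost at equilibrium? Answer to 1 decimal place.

z = ln(8/3) / ln(981.6/76.18) = 0.9808 / 2.5561 = 0.3837
S_new/S_old = (A_new/A_old)^z = 0.15^0.3837 = exp(0.3837 × -1.8971) = 0.4829
Fraction lost = 1 − 0.4829 = 0.5171

51.7%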